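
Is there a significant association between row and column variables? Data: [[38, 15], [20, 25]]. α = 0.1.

χ² = 7.483. df = 1, critical = 2.706. Reject H₀. Variables are dependent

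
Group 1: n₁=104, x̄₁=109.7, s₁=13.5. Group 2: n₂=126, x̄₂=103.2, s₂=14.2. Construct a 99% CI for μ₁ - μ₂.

Difference = 6.5. SE = √(13.5²/104 + 14.2²/126) = 1.831. CI = (1.78, 11.22)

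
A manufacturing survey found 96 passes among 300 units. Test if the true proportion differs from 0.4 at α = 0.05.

p̂ = 0.32, p₀ = 0.4. z = (p̂ - p₀)/√(p₀(1-p₀)/n) = -2.828. Critical: ±1.96. Reject H₀.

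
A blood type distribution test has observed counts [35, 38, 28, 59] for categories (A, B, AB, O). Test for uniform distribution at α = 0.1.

Expected = 40 each. χ² = Σ(O-E)²/E = 13.35. df = 3, critical value = 6.251. Reject H₀.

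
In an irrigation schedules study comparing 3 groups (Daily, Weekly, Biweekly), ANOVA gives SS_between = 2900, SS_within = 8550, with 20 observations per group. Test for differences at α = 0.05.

df_between = 2, df_within = 57. F = MS_between/MS_within = 1450.0/150.0 = 9.667. F_crit ≈ 3.159. Reject H₀. At least one mean differs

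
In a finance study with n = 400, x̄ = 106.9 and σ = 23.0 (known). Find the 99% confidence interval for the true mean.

CI = x̄ ± z*(σ/√n) = 106.9 ± 2.576(23.0/√400) = 106.9 ± 2.96 = (103.94, 109.86)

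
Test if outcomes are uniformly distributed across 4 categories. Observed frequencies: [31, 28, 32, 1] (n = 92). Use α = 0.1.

Expected = 23 each. χ² = Σ(O-E)²/E = 28.435. df = 3, critical value = 6.251. Reject H₀.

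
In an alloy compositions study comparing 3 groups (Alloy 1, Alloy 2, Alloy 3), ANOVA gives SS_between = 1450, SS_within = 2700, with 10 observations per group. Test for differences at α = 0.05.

df_between = 2, df_within = 27. F = MS_between/MS_within = 725.0/100.0 = 7.25. F_crit ≈ 3.354. Reject H₀. At least one mean differs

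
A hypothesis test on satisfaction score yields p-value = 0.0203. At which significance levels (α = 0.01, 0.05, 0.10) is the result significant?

p = 0.0203. Significant at: α = 0.05, 0.1.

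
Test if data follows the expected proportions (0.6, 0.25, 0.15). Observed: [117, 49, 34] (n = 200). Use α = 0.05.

Expected: [120.0, 50.0, 30.0]. χ² = 0.628. df = 2, critical = 5.991. Fail to reject H₀.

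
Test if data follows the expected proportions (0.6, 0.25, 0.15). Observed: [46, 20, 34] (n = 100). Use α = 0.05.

Expected: [60.0, 25.0, 15.0]. χ² = 28.333. df = 2, critical = 5.991. Reject H₀.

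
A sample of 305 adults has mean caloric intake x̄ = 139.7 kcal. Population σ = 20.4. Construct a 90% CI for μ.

CI = x̄ ± z*(σ/√n) = 139.7 ± 1.645(20.4/√305) = 139.7 ± 1.92 = (137.78, 141.62)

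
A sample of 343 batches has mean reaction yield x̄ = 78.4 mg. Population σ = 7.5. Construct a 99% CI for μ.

CI = x̄ ± z*(σ/√n) = 78.4 ± 2.576(7.5/√343) = 78.4 ± 1.04 = (77.36, 79.44)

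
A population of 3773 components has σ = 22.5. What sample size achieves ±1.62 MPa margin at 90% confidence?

Without FPC: n₀ = (1.645×22.5/1.62)² = 521.996. With FPC: n = n₀N/(n₀+N-1) = 458.7 → n = 459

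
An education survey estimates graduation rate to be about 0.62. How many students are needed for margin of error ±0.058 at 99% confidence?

n = z²p(1-p)/E² = 2.576²×0.62×0.38/0.058² = 464.7 → n = 465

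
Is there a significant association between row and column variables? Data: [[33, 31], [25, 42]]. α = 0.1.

χ² = 2.694. df = 1, critical = 2.706. Fail to reject H₀. No evidence of dependence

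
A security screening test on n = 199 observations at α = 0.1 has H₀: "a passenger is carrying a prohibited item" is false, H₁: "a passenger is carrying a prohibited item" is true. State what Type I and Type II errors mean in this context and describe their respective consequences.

Type I (false positive): concluding that a passenger is carrying a prohibited item when it is not — detaining an innocent passenger — delay and inconvenience. Type II (false negative): failing to conclude that a passenger is carrying a prohibited item when it is — letting a prohibited item through — security breach. Which is costlier depends on domain priorities and is a judgement call rather than a statistical fact.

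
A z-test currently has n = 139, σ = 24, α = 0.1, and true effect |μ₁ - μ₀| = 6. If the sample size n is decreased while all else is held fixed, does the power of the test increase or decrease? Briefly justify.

Power decreases: a smaller n inflates the standard error σ/√n, pulling the sampling distribution under H₁ back toward the critical value.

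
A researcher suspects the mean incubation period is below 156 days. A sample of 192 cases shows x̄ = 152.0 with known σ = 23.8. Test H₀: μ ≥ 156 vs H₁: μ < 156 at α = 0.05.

z = -2.329. Critical value: -1.645. Reject H₀.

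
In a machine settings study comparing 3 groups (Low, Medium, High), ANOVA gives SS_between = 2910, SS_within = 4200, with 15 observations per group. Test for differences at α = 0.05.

df_between = 2, df_within = 42. F = MS_between/MS_within = 1455.0/100.0 = 14.55. F_crit ≈ 3.22. Reject H₀. At least one mean differs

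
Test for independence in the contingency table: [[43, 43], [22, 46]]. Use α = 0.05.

χ² = 4.848. df = 1, critical = 3.841. Reject H₀. Variables are dependent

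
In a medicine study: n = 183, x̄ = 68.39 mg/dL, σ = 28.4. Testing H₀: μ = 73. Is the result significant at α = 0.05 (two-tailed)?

z = (68.39 - 73)/(28.4/√183) = -2.196. Since |z| > 1.96, significant at α = 0.05.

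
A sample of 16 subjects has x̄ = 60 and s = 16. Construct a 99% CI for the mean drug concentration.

CI = x̄ ± t*(s/√n) = 60 ± 2.947(16/√16) = (48.21, 71.79)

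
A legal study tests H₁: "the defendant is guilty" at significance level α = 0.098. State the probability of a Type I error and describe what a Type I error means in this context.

P(Type I error) = α = 0.098. A Type I error is rejecting H₀ when H₀ is actually true (false positive) — here, concluding that the defendant is guilty when in fact this is not the case. Consequence: convicting an innocent person.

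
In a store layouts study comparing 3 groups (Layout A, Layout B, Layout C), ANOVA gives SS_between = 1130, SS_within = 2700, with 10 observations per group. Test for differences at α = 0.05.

df_between = 2, df_within = 27. F = MS_between/MS_within = 565.0/100.0 = 5.65. F_crit ≈ 3.354. Reject H₀. At least one mean differs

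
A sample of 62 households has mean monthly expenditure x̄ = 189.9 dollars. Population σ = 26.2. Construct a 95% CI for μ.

CI = x̄ ± z*(σ/√n) = 189.9 ± 1.96(26.2/√62) = 189.9 ± 6.52 = (183.38, 196.42)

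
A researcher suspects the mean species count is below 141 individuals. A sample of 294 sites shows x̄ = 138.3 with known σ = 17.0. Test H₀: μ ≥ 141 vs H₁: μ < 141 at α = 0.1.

z = -2.723. Critical value: -1.28. Reject H₀.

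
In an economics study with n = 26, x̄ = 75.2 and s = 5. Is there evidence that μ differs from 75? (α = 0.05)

t = (x̄ - μ₀)/(s/√n) = (75.2 - 75)/(5/√26) = 0.204. df = 25, critical t = ±2.06. Fail to reject H₀.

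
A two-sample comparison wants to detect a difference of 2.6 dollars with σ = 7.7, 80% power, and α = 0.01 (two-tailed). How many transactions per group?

n per group = 2(z_α/2 + z_β)²σ²/d² = 2×(2.576 + 0.84)²×7.7²/2.6² = 204.7 → n = 205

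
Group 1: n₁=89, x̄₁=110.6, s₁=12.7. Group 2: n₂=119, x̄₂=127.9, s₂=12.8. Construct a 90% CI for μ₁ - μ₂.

Difference = -17.3. SE = √(12.7²/89 + 12.8²/119) = 1.786. CI = (-20.24, -14.36)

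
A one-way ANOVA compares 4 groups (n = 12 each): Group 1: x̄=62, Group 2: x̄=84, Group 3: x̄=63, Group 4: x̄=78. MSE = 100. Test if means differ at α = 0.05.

Grand mean = 71.75. SS_between = 4329.0, MS_between = 1443.0. F = 14.43, F_crit ≈ 2.816. Reject H₀.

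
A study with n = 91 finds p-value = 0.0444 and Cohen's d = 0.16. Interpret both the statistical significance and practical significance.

Statistically significant (p = 0.0444 < 0.05). Cohen's d = 0.16 indicates a very small effect size. Both statistical and practical significance should be considered.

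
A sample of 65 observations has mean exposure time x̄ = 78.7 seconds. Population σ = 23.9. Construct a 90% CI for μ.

CI = x̄ ± z*(σ/√n) = 78.7 ± 1.645(23.9/√65) = 78.7 ± 4.88 = (73.82, 83.58)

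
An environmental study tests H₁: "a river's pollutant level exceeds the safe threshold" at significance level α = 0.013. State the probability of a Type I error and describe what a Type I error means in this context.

P(Type I error) = α = 0.013. A Type I error is rejecting H₀ when H₀ is actually true (false positive) — here, concluding that a river's pollutant level exceeds the safe threshold when in fact this is not the case. Consequence: shutting down a compliant factory unnecessarily.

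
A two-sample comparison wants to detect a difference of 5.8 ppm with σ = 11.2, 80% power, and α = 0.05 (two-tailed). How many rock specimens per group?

n per group = 2(z_α/2 + z_β)²σ²/d² = 2×(1.96 + 0.84)²×11.2²/5.8² = 58.5 → n = 59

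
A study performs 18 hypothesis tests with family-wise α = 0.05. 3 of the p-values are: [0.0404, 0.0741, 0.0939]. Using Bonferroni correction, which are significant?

Bonferroni α = 0.05/18 = 0.00278. None of the given p-values are significant.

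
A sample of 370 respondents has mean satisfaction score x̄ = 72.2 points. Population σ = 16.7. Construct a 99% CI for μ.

CI = x̄ ± z*(σ/√n) = 72.2 ± 2.576(16.7/√370) = 72.2 ± 2.24 = (69.96, 74.44)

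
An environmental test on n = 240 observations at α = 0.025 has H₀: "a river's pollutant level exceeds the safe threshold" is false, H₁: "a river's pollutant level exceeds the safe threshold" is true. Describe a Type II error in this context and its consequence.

Type II error: failing to reject H₀ when it is false — concluding that a river's pollutant level exceeds the safe threshold is not supported when in fact it is. Consequence: allowing unsafe pollution to continue.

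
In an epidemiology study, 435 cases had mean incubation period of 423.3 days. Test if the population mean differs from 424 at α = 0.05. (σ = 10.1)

z = (x̄ - μ₀)/(σ/√n) = (423.3 - 424)/(10.1/√435) = -1.446. Critical value: ±1.96. Since |-1.446| ≤ 1.96, Fail to reject H₀.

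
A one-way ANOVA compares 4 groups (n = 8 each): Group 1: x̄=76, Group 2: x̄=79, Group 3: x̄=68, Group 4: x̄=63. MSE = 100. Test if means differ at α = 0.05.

Grand mean = 71.5. SS_between = 1288.0, MS_between = 429.33. F = 4.293, F_crit ≈ 2.947. Reject H₀.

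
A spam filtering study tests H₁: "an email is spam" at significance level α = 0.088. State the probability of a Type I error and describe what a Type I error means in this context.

P(Type I error) = α = 0.088. A Type I error is rejecting H₀ when H₀ is actually true (false positive) — here, concluding that an email is spam when in fact this is not the case. Consequence: a legitimate email is sent to the spam folder and the user misses it.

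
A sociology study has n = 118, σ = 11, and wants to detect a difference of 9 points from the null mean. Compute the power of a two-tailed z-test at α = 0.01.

SE = σ/√n = 11/√118 = 1.013. Non-centrality λ = d/SE = 9/1.013 = 8.888. Power ≈ Φ(λ - z_{α/2}) = Φ(8.888 - 2.576) = Φ(6.312) = 1.0.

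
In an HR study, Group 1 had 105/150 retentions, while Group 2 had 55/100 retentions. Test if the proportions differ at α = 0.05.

p̂₁ = 0.7, p̂₂ = 0.55, pooled p̂ = 0.64. z = 2.421. Critical: ±1.96. Reject H₀.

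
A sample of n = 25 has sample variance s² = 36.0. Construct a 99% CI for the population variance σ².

df = 24. χ²_{0.005} = 45.559, χ²_{0.995} = 9.886. CI for σ² = ((n-1)s²/χ²_{α/2}, (n-1)s²/χ²_{1-α/2}) = (24·36.0/45.559, 24·36.0/9.886) = (18.96, 87.4)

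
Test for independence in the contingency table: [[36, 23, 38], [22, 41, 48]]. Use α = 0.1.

χ² = 8.702. df = 2, critical = 4.605. Reject H₀. Variables are dependent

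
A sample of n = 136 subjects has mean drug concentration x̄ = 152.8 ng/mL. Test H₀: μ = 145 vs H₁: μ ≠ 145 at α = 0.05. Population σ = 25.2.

z = (x̄ - μ₀)/(σ/√n) = (152.8 - 145)/(25.2/√136) = 3.61. Critical value: ±1.96. Since |3.61| > 1.96, Reject H₀.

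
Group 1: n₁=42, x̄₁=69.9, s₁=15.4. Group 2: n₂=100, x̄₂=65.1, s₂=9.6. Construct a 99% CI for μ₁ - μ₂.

Difference = 4.8. SE = √(15.4²/42 + 9.6²/100) = 2.563. CI = (-1.8, 11.4)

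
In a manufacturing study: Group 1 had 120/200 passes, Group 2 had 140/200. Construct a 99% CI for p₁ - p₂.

p̂₁ = 0.6, p̂₂ = 0.7. Difference = -0.1. CI = (-0.222, 0.022)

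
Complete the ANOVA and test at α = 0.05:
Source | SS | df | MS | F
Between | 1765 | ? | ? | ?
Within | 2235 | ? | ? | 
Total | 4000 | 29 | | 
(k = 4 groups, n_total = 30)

df_between = 3, df_within = 26. MS_between = 588.33, MS_within = 85.96. F = 6.844, F_crit ≈ 2.975. Reject H₀.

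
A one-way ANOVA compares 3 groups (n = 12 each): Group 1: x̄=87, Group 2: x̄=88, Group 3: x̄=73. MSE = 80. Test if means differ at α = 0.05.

Grand mean = 82.67. SS_between = 1688.0, MS_between = 844.0. F = 10.55, F_crit ≈ 3.285. Reject H₀.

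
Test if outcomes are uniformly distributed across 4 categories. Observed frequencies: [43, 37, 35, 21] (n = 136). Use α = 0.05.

Expected = 34 each. χ² = Σ(O-E)²/E = 7.647. df = 3, critical value = 7.815. Fail to reject H₀.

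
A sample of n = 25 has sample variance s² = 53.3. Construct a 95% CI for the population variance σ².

df = 24. χ²_{0.025} = 39.364, χ²_{0.975} = 12.401. CI for σ² = ((n-1)s²/χ²_{α/2}, (n-1)s²/χ²_{1-α/2}) = (24·53.3/39.364, 24·53.3/12.401) = (32.5, 103.15)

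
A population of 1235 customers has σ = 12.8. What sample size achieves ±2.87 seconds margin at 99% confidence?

Without FPC: n₀ = (2.576×12.8/2.87)² = 131.992. With FPC: n = n₀N/(n₀+N-1) = 119.3 → n = 120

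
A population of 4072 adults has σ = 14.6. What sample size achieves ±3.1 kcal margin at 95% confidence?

Without FPC: n₀ = (1.96×14.6/3.1)² = 85.211. With FPC: n = n₀N/(n₀+N-1) = 83.5 → n = 84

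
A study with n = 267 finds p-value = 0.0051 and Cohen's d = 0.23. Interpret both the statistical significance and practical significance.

Statistically significant (p = 0.0051 < 0.05). Cohen's d = 0.23 indicates a small effect size. Both statistical and practical significance should be considered.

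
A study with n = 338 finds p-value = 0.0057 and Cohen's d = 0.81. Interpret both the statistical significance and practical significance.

Statistically significant (p = 0.0057 < 0.05). Cohen's d = 0.81 indicates a large effect size. Both statistical and practical significance should be considered.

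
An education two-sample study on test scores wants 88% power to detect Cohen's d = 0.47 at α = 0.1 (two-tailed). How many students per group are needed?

z_{α/2} = 1.645, z_β = Φ⁻¹(0.88) = 1.175. For small effect (d = 0.47): n per group = 2(z_{α/2} + z_β)²/d² = 2(1.645 + 1.175)²/0.47² = 72.0 → 72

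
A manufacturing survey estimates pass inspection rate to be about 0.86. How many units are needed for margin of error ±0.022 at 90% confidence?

n = z²p(1-p)/E² = 1.645²×0.86×0.14/0.022² = 673.2 → n = 674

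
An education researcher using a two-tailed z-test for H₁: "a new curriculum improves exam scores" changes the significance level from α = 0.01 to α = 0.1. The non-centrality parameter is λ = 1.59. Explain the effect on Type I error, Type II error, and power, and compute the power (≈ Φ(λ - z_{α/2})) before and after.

Increasing α from 0.01 to 0.1:
• Type I error rate increases (α is the Type I rate by definition).
• Critical value moves from z_{α/2} = 2.576 to 1.645, so power = Φ(λ - z_{α/2}) goes from Φ(1.59 - 2.576) = 0.162 to Φ(1.59 - 1.645) = 0.478.
• Type II error rate β = 1 - power therefore decreases (0.838 → 0.522).
Appropriate when false negatives are costly — here, keeping the old curriculum when the new one would have helped students.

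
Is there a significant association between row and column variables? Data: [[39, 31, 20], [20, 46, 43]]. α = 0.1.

χ² = 15.767. df = 2, critical = 4.605. Reject H₀. Variables are dependent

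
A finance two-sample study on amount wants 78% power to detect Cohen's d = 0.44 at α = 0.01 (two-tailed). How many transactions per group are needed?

z_{α/2} = 2.576, z_β = Φ⁻¹(0.78) = 0.772. For small effect (d = 0.44): n per group = 2(z_{α/2} + z_β)²/d² = 2(2.576 + 0.772)²/0.44² = 115.8 → 116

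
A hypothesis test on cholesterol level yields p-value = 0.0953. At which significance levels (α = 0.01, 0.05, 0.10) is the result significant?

p = 0.0953. Significant at: α = 0.1.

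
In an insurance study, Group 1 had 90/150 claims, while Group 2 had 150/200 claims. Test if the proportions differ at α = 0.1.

p̂₁ = 0.6, p̂₂ = 0.75, pooled p̂ = 0.686. z = -2.991. Critical: ±1.645. Reject H₀.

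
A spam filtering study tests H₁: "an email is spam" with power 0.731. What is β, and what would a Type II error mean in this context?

β = 1 - power = 1 - 0.731 = 0.269. A Type II error is failing to reject H₀ when H₀ is false (false negative) — here, failing to conclude that an email is spam when in fact it is true. Consequence: a spam email lands in the inbox.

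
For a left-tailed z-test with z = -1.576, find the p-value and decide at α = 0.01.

p = P(Z < -1.576) = Φ(-1.576) ≈ 0.0575. Since p ≥ 0.01, fail to reject H₀ (not significant) at α = 0.01.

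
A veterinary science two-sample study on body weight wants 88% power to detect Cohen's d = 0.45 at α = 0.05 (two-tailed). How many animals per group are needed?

z_{α/2} = 1.96, z_β = Φ⁻¹(0.88) = 1.175. For small effect (d = 0.45): n per group = 2(z_{α/2} + z_β)²/d² = 2(1.96 + 1.175)²/0.45² = 97.1 → 98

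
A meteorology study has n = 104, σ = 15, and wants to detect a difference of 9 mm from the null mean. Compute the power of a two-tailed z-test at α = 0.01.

SE = σ/√n = 15/√104 = 1.471. Non-centrality λ = d/SE = 9/1.471 = 6.119. Power ≈ Φ(λ - z_{α/2}) = Φ(6.119 - 2.576) = Φ(3.543) = 1.0.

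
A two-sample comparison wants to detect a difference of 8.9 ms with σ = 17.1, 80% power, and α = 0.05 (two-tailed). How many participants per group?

n per group = 2(z_α/2 + z_β)²σ²/d² = 2×(1.96 + 0.84)²×17.1²/8.9² = 57.9 → n = 58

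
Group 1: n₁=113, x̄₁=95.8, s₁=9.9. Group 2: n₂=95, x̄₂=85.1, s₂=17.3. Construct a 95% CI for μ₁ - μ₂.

Difference = 10.7. SE = √(9.9²/113 + 17.3²/95) = 2.004. CI = (6.77, 14.63)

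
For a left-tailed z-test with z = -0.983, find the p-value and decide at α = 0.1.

p = P(Z < -0.983) = Φ(-0.983) ≈ 0.1628. Since p ≥ 0.1, fail to reject H₀ (not significant) at α = 0.1.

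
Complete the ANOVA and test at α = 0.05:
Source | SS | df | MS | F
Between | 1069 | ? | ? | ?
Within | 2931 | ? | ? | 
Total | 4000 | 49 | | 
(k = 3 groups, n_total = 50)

df_between = 2, df_within = 47. MS_between = 534.5, MS_within = 62.36. F = 8.571, F_crit ≈ 3.195. Reject H₀.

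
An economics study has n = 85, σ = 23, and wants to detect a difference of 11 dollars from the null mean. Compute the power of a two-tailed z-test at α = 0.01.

SE = σ/√n = 23/√85 = 2.495. Non-centrality λ = d/SE = 11/2.495 = 4.409. Power ≈ Φ(λ - z_{α/2}) = Φ(4.409 - 2.576) = Φ(1.833) = 0.967.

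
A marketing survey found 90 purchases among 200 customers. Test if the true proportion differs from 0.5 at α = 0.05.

p̂ = 0.45, p₀ = 0.5. z = (p̂ - p₀)/√(p₀(1-p₀)/n) = -1.414. Critical: ±1.96. Fail to reject H₀.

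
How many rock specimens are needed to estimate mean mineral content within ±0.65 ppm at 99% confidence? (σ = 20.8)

n = (z*σ/E)² = (2.576×20.8/0.65)² = 6795.03 → n = 6796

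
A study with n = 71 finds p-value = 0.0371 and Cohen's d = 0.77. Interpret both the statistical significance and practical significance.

Statistically significant (p = 0.0371 < 0.05). Cohen's d = 0.77 indicates a medium effect size. Both statistical and practical significance should be considered.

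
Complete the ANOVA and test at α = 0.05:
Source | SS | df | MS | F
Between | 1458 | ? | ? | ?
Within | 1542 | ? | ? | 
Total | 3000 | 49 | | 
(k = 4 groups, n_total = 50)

df_between = 3, df_within = 46. MS_between = 486.0, MS_within = 33.52. F = 14.498, F_crit ≈ 2.807. Reject H₀.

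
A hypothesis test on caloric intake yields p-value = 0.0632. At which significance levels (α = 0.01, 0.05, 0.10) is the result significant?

p = 0.0632. Significant at: α = 0.1.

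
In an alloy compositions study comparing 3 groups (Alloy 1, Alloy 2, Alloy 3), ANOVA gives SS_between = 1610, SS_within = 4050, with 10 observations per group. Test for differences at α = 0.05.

df_between = 2, df_within = 27. F = MS_between/MS_within = 805.0/150.0 = 5.367. F_crit ≈ 3.354. Reject H₀. At least one mean differs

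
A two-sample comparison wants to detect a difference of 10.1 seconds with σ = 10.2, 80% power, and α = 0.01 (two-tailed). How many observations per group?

n per group = 2(z_α/2 + z_β)²σ²/d² = 2×(2.576 + 0.84)²×10.2²/10.1² = 23.8 → n = 24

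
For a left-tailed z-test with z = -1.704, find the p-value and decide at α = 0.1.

p = P(Z < -1.704) = Φ(-1.704) ≈ 0.0442. Since p < 0.1, reject H₀ (significant) at α = 0.1.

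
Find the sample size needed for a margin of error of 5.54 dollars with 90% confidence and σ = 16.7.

n = (z*σ/E)² = (1.645×16.7/5.54)² = 24.6 → n = 25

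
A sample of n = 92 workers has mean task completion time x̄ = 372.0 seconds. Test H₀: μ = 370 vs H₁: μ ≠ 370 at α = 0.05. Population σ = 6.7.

z = (x̄ - μ₀)/(σ/√n) = (372.0 - 370)/(6.7/√92) = 2.863. Critical value: ±1.96. Since |2.863| > 1.96, Reject H₀.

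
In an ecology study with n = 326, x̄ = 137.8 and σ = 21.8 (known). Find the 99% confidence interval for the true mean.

CI = x̄ ± z*(σ/√n) = 137.8 ± 2.576(21.8/√326) = 137.8 ± 3.11 = (134.69, 140.91)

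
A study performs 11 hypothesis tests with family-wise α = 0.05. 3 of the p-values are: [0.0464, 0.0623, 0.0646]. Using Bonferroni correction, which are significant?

Bonferroni α = 0.05/11 = 0.00455. None of the given p-values are significant.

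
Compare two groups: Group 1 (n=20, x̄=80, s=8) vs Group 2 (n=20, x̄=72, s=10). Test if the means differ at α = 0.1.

Pooled sp = 9.06. t = 2.794, df = 38. Critical t = ±1.686. Reject H₀.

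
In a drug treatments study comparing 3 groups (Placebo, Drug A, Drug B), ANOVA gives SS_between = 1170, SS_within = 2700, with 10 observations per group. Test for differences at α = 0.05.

df_between = 2, df_within = 27. F = MS_between/MS_within = 585.0/100.0 = 5.85. F_crit ≈ 3.354. Reject H₀. At least one mean differs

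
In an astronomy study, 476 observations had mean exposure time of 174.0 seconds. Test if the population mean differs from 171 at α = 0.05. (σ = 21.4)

z = (x̄ - μ₀)/(σ/√n) = (174.0 - 171)/(21.4/√476) = 3.059. Critical value: ±1.96. Since |3.059| > 1.96, Reject H₀.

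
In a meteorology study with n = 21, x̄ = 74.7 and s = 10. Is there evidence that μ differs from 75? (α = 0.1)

t = (x̄ - μ₀)/(s/√n) = (74.7 - 75)/(10/√21) = -0.137. df = 20, critical t = ±1.725. Fail to reject H₀.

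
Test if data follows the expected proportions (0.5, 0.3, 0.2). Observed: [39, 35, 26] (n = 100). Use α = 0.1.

Expected: [50.0, 30.0, 20.0]. χ² = 5.053. df = 2, critical = 4.605. Reject H₀.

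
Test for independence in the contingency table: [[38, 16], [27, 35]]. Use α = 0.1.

χ² = 8.428. df = 1, critical = 2.706. Reject H₀. Variables are dependent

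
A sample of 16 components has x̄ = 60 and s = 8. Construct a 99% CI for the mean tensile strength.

CI = x̄ ± t*(s/√n) = 60 ± 2.947(8/√16) = (54.11, 65.89)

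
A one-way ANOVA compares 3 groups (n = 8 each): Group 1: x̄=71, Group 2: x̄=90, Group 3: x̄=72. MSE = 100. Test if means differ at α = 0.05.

Grand mean = 77.67. SS_between = 1829.33, MS_between = 914.67. F = 9.147, F_crit ≈ 3.467. Reject H₀.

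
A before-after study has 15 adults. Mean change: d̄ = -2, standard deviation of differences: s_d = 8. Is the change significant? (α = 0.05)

t = d̄/(s_d/√n) = -2/(8/√15) = -0.968. df = 14, critical t = ±2.145. Fail to reject H₀.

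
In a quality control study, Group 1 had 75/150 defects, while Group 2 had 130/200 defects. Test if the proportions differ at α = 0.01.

p̂₁ = 0.5, p̂₂ = 0.65, pooled p̂ = 0.586. z = -2.819. Critical: ±2.576. Reject H₀.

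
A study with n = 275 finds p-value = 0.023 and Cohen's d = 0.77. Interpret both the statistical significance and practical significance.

Statistically significant (p = 0.023 < 0.05). Cohen's d = 0.77 indicates a medium effect size. Both statistical and practical significance should be considered.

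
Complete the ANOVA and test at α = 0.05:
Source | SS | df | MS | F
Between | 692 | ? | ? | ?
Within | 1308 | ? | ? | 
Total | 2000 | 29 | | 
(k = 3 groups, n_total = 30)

df_between = 2, df_within = 27. MS_between = 346.0, MS_within = 48.44. F = 7.142, F_crit ≈ 3.354. Reject H₀.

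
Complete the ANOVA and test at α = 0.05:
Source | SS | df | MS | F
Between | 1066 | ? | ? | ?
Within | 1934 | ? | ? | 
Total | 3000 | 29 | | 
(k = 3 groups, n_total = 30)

df_between = 2, df_within = 27. MS_between = 533.0, MS_within = 71.63. F = 7.441, F_crit ≈ 3.354. Reject H₀.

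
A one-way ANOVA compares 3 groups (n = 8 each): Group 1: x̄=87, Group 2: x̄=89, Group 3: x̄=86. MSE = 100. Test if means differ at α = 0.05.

Grand mean = 87.33. SS_between = 37.33, MS_between = 18.67. F = 0.187, F_crit ≈ 3.467. Fail to reject H₀.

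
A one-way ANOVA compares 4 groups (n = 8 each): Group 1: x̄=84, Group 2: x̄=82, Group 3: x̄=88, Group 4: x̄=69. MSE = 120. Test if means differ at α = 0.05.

Grand mean = 80.75. SS_between = 1622.0, MS_between = 540.67. F = 4.506, F_crit ≈ 2.947. Reject H₀.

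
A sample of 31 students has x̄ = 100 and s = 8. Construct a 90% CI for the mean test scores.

CI = x̄ ± t*(s/√n) = 100 ± 1.697(8/√31) = (97.56, 102.44)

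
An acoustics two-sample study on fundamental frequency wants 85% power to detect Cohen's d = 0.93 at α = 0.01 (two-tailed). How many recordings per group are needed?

z_{α/2} = 2.576, z_β = Φ⁻¹(0.85) = 1.036. For large effect (d = 0.93): n per group = 2(z_{α/2} + z_β)²/d² = 2(2.576 + 1.036)²/0.93² = 30.2 → 31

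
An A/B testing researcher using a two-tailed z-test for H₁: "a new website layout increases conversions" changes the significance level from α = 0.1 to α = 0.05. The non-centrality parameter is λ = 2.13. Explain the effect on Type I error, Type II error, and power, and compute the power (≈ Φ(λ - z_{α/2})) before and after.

Decreasing α from 0.1 to 0.05:
• Type I error rate decreases (α is the Type I rate by definition).
• Critical value moves from z_{α/2} = 1.645 to 1.96, so power = Φ(λ - z_{α/2}) goes from Φ(2.13 - 1.645) = 0.686 to Φ(2.13 - 1.96) = 0.567.
• Type II error rate β = 1 - power therefore increases (0.314 → 0.433).
Appropriate when false positives are costly — here, rolling out a layout that doesn't actually help — wasted engineering effort.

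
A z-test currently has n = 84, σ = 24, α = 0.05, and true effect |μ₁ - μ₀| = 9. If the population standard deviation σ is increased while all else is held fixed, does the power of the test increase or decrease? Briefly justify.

Power decreases: a larger σ inflates the standard error σ/√n, pulling the sampling distribution under H₁ back toward the critical value.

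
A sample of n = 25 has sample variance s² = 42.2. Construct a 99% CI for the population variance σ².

df = 24. χ²_{0.005} = 45.559, χ²_{0.995} = 9.886. CI for σ² = ((n-1)s²/χ²_{α/2}, (n-1)s²/χ²_{1-α/2}) = (24·42.2/45.559, 24·42.2/9.886) = (22.23, 102.45)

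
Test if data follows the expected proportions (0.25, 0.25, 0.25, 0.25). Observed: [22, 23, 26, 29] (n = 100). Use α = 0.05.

Expected: [25.0, 25.0, 25.0, 25.0]. χ² = 1.2. df = 3, critical = 7.815. Fail to reject H₀.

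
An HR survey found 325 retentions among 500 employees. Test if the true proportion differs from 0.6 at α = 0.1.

p̂ = 0.65, p₀ = 0.6. z = (p̂ - p₀)/√(p₀(1-p₀)/n) = 2.282. Critical: ±1.645. Reject H₀.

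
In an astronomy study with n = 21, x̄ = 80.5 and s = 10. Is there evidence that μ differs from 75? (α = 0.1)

t = (x̄ - μ₀)/(s/√n) = (80.5 - 75)/(10/√21) = 2.52. df = 20, critical t = ±1.725. Reject H₀.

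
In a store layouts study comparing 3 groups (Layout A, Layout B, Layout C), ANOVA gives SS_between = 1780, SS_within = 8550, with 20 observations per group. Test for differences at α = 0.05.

df_between = 2, df_within = 57. F = MS_between/MS_within = 890.0/150.0 = 5.933. F_crit ≈ 3.159. Reject H₀. At least one mean differs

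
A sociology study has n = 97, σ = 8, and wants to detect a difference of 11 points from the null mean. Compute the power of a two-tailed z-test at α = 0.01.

SE = σ/√n = 8/√97 = 0.812. Non-centrality λ = d/SE = 11/0.812 = 13.542. Power ≈ Φ(λ - z_{α/2}) = Φ(13.542 - 2.576) = Φ(10.966) = 1.0.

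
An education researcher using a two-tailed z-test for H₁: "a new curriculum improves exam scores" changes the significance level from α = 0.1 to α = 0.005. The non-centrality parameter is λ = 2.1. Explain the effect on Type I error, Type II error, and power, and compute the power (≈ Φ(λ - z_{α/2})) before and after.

Decreasing α from 0.1 to 0.005:
• Type I error rate decreases (α is the Type I rate by definition).
• Critical value moves from z_{α/2} = 1.645 to 2.807, so power = Φ(λ - z_{α/2}) goes from Φ(2.1 - 1.645) = 0.675 to Φ(2.1 - 2.807) = 0.24.
• Type II error rate β = 1 - power therefore increases (0.325 → 0.76).
Appropriate when false positives are costly — here, adopting a curriculum that gives no real benefit — disruption for nothing.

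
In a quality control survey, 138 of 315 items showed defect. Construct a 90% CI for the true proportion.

p̂ = 0.438. CI = p̂ ± z*√(p̂(1-p̂)/n) = (0.392, 0.484)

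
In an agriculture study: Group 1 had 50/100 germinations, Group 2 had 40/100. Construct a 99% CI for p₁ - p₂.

p̂₁ = 0.5, p̂₂ = 0.4. Difference = 0.1. CI = (-0.08, 0.28)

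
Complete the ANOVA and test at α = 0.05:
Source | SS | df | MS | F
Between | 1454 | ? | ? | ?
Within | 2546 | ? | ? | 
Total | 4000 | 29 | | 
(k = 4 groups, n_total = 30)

df_between = 3, df_within = 26. MS_between = 484.67, MS_within = 97.92. F = 4.949, F_crit ≈ 2.975. Reject H₀.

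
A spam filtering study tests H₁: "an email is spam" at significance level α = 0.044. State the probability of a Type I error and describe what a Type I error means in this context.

P(Type I error) = α = 0.044. A Type I error is rejecting H₀ when H₀ is actually true (false positive) — here, concluding that an email is spam when in fact this is not the case. Consequence: a legitimate email is sent to the spam folder and the user misses it.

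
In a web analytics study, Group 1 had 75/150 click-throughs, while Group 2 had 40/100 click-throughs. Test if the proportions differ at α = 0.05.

p̂₁ = 0.5, p̂₂ = 0.4, pooled p̂ = 0.46. z = 1.554. Critical: ±1.96. Fail to reject H₀.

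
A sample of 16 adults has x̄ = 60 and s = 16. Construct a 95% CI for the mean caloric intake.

CI = x̄ ± t*(s/√n) = 60 ± 2.131(16/√16) = (51.48, 68.52)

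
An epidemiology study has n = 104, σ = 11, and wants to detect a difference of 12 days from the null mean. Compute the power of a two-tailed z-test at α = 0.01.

SE = σ/√n = 11/√104 = 1.079. Non-centrality λ = d/SE = 12/1.079 = 11.125. Power ≈ Φ(λ - z_{α/2}) = Φ(11.125 - 2.576) = Φ(8.549) = 1.0.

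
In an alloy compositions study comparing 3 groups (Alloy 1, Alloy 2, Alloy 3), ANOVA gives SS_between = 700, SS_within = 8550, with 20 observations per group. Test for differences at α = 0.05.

df_between = 2, df_within = 57. F = MS_between/MS_within = 350.0/150.0 = 2.333. F_crit ≈ 3.159. Fail to reject H₀.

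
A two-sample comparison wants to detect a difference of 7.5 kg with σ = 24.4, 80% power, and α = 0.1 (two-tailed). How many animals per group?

n per group = 2(z_α/2 + z_β)²σ²/d² = 2×(1.645 + 0.84)²×24.4²/7.5² = 130.7 → n = 131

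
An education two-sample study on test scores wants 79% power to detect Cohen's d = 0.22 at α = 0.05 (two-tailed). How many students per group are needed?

z_{α/2} = 1.96, z_β = Φ⁻¹(0.79) = 0.806. For small effect (d = 0.22): n per group = 2(z_{α/2} + z_β)²/d² = 2(1.96 + 0.806)²/0.22² = 316.1 → 317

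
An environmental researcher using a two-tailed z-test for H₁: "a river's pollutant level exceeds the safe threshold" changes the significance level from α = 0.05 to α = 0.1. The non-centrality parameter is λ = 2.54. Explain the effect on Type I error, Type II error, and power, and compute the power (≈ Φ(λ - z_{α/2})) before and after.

Increasing α from 0.05 to 0.1:
• Type I error rate increases (α is the Type I rate by definition).
• Critical value moves from z_{α/2} = 1.96 to 1.645, so power = Φ(λ - z_{α/2}) goes from Φ(2.54 - 1.96) = 0.719 to Φ(2.54 - 1.645) = 0.815.
• Type II error rate β = 1 - power therefore decreases (0.281 → 0.185).
Appropriate when false negatives are costly — here, allowing unsafe pollution to continue.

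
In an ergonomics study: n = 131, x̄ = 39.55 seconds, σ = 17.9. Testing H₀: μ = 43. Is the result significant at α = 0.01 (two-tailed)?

z = (39.55 - 43)/(17.9/√131) = -2.206. Since |z| ≤ 2.576, not significant at α = 0.01.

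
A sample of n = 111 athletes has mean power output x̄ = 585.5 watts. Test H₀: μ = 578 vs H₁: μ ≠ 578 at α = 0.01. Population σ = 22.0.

z = (x̄ - μ₀)/(σ/√n) = (585.5 - 578)/(22.0/√111) = 3.592. Critical value: ±2.576. Since |3.592| > 2.576, Reject H₀.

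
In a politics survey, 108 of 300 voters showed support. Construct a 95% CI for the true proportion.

p̂ = 0.36. CI = p̂ ± z*√(p̂(1-p̂)/n) = (0.306, 0.414)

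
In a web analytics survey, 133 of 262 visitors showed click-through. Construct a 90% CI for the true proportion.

p̂ = 0.508. CI = p̂ ± z*√(p̂(1-p̂)/n) = (0.457, 0.558)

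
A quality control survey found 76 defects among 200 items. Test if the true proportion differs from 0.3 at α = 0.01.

p̂ = 0.38, p₀ = 0.3. z = (p̂ - p₀)/√(p₀(1-p₀)/n) = 2.469. Critical: ±2.576. Fail to reject H₀.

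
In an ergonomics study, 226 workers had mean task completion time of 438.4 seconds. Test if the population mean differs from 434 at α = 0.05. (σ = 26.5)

z = (x̄ - μ₀)/(σ/√n) = (438.4 - 434)/(26.5/√226) = 2.496. Critical value: ±1.96. Since |2.496| > 1.96, Reject H₀.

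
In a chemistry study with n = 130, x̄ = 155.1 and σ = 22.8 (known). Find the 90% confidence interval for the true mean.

CI = x̄ ± z*(σ/√n) = 155.1 ± 1.645(22.8/√130) = 155.1 ± 3.29 = (151.81, 158.39)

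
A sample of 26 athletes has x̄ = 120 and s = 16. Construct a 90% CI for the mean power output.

CI = x̄ ± t*(s/√n) = 120 ± 1.708(16/√26) = (114.64, 125.36)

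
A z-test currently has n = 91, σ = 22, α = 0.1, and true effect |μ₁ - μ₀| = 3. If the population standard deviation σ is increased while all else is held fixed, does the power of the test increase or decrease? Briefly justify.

Power decreases: a larger σ inflates the standard error σ/√n, pulling the sampling distribution under H₁ back toward the critical value.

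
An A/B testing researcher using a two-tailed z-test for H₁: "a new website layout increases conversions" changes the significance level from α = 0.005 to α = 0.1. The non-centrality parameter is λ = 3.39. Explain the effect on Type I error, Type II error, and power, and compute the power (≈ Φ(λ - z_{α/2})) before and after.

Increasing α from 0.005 to 0.1:
• Type I error rate increases (α is the Type I rate by definition).
• Critical value moves from z_{α/2} = 2.807 to 1.645, so power = Φ(λ - z_{α/2}) goes from Φ(3.39 - 2.807) = 0.72 to Φ(3.39 - 1.645) = 0.96.
• Type II error rate β = 1 - power therefore decreases (0.28 → 0.04).
Appropriate when false negatives are costly — here, discarding a layout that would have improved conversions — lost revenue.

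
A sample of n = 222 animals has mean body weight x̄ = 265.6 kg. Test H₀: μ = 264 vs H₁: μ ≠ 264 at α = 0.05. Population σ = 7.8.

z = (x̄ - μ₀)/(σ/√n) = (265.6 - 264)/(7.8/√222) = 3.056. Critical value: ±1.96. Since |3.056| > 1.96, Reject H₀.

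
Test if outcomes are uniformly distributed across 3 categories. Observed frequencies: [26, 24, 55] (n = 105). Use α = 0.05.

Expected = 35 each. χ² = Σ(O-E)²/E = 17.2. df = 2, critical value = 5.991. Reject H₀.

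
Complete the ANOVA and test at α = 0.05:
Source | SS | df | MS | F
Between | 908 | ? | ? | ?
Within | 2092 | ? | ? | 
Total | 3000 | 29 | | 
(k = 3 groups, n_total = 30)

df_between = 2, df_within = 27. MS_between = 454.0, MS_within = 77.48. F = 5.859, F_crit ≈ 3.354. Reject H₀.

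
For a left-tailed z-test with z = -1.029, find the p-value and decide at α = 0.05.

p = P(Z < -1.029) = Φ(-1.029) ≈ 0.1517. Since p ≥ 0.05, fail to reject H₀ (not significant) at α = 0.05.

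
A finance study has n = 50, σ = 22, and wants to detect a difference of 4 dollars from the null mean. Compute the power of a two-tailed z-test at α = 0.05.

SE = σ/√n = 22/√50 = 3.111. Non-centrality λ = d/SE = 4/3.111 = 1.286. Power ≈ Φ(λ - z_{α/2}) = Φ(1.286 - 1.96) = Φ(-0.674) = 0.25.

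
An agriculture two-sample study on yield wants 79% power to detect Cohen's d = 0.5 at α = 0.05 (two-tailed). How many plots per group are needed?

z_{α/2} = 1.96, z_β = Φ⁻¹(0.79) = 0.806. For medium effect (d = 0.5): n per group = 2(z_{α/2} + z_β)²/d² = 2(1.96 + 0.806)²/0.5² = 61.2 → 62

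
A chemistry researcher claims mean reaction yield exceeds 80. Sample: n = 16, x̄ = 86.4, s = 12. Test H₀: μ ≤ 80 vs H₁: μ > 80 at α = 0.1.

t = (86.4 - 80)/(12/√16) = 2.133, df = 15. Critical t = 1.341. Reject H₀.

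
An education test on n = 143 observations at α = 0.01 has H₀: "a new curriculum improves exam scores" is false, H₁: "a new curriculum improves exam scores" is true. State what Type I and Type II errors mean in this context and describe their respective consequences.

Type I (false positive): concluding that a new curriculum improves exam scores when it is not — adopting a curriculum that gives no real benefit — disruption for nothing. Type II (false negative): failing to conclude that a new curriculum improves exam scores when it is — keeping the old curriculum when the new one would have helped students. Which is costlier depends on domain priorities and is a judgement call rather than a statistical fact.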